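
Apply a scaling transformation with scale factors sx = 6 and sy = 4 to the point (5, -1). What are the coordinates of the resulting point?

Scaling matrix:
[[6, 0], [0, 4]]
Result: (5 × 6, -1 × 4) = (30, -4)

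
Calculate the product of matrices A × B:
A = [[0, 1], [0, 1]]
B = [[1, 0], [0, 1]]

Matrix multiplication:
C[0][0] = 0×1 + 1×0 = 0
C[0][1] = 0×0 + 1×1 = 1
C[1][0] = 0×1 + 1×0 = 0
C[1][1] = 0×0 + 1×1 = 1
Result: [[0, 1], [0, 1]]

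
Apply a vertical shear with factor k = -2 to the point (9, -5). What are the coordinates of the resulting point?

Shear matrix for vertical shear with factor k = -2:
[[1, 0], [-2, 1]]
Result: (9, -5) → (9, -23)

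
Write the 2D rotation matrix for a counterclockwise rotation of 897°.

Rotation matrix formula: [[cos θ, -sin θ], [sin θ, cos θ]]
For θ = 897°:
cos(897°) = -0.9986
sin(897°) = 0.0523
Result: [[-0.9986, -0.0523], [0.0523, -0.9986]]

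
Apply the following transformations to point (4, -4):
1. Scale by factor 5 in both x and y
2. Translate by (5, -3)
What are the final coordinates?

Step 1: Scale (4, -4) by 5 → (20, -20)
Step 2: Translate by (5, -3) → (25, -23)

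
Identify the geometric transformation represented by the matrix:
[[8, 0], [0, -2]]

This matrix represents: non-uniform scaling by sx = 8, sy = -2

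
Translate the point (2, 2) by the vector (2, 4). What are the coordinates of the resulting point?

Translation by (2, 4) (homogeneous matrix [[1, 0, 2], [0, 1, 4], [0, 0, 1]]):
x' = 2 + 2 = 4
y' = 2 + 4 = 6
Result: (4, 6)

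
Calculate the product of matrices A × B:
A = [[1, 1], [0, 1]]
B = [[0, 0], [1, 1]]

Matrix multiplication:
C[0][0] = 1×0 + 1×1 = 1
C[0][1] = 1×0 + 1×1 = 1
C[1][0] = 0×0 + 1×1 = 1
C[1][1] = 0×0 + 1×1 = 1
Result: [[1, 1], [1, 1]]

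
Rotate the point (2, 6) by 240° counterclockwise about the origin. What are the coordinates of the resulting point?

Rotation matrix for 240°: [[cos 240°, -sin 240°], [sin 240°, cos 240°]] ≈ [[-0.500000, 0.866025], [-0.866025, -0.500000]]
[[-0.500000, 0.866025], [-0.866025, -0.500000]] × [2, 6]ᵀ ≈ [4.1962, -4.7321]ᵀ
Result: (4.1962, -4.7321)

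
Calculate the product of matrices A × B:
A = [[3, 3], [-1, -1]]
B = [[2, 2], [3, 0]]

Matrix multiplication:
C[0][0] = 3×2 + 3×3 = 15
C[0][1] = 3×2 + 3×0 = 6
C[1][0] = -1×2 + -1×3 = -5
C[1][1] = -1×2 + -1×0 = -2
Result: [[15, 6], [-5, -2]]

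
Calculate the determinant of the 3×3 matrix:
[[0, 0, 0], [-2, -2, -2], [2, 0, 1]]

Expansion along first row:
det = 0·det([[-2,-2],[0,1]]) - 0·det([[-2,-2],[2,1]]) + 0·det([[-2,-2],[2,0]])
    = 0·(-2·1 - -2·0) - 0·(-2·1 - -2·2) + 0·(-2·0 - -2·2)
    = 0·-2 - 0·2 + 0·4
    = 0 + 0 + 0 = 0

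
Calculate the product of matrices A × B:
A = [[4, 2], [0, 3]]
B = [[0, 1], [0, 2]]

Matrix multiplication:
C[0][0] = 4×0 + 2×0 = 0
C[0][1] = 4×1 + 2×2 = 8
C[1][0] = 0×0 + 3×0 = 0
C[1][1] = 0×1 + 3×2 = 6
Result: [[0, 8], [0, 6]]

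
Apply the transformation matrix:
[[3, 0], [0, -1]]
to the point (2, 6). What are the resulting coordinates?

Matrix multiplication:
[[3, 0], [0, -1]] × [2, 6]ᵀ
= [(3)(2) + (0)(6), (0)(2) + (-1)(6)]ᵀ
= [6, -6]ᵀ
Result: (6, -6)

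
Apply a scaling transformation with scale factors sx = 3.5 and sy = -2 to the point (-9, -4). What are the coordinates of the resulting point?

Scaling matrix:
[[3.50, 0], [0, -2]]
Result: (-9 × 3.5, -4 × -2) = (-31.5, 8)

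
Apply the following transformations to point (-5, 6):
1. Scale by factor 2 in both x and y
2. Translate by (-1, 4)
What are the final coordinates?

Step 1: Scale (-5, 6) by 2 → (-10, 12)
Step 2: Translate by (-1, 4) → (-11, 16)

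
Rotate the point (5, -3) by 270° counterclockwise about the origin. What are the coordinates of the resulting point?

Rotation matrix for 270°: [[cos 270°, -sin 270°], [sin 270°, cos 270°]] = [[0, 1], [-1, 0]]
[[0, 1], [-1, 0]] × [5, -3]ᵀ = [-3, -5]ᵀ
Result: (-3, -5)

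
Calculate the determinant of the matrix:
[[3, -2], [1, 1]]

For a 2×2 matrix [[a, b], [c, d]], det = ad - bc
det = (3)(1) - (-2)(1) = 3 - -2 = 5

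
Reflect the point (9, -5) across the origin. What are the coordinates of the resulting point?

Reflection across origin: (9, -5) → (-9, 5)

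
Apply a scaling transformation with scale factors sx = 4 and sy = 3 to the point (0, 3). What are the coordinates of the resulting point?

Scaling matrix:
[[4, 0], [0, 3]]
Result: (0 × 4, 3 × 3) = (0, 9)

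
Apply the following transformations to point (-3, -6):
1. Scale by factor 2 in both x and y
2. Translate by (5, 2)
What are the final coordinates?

Step 1: Scale (-3, -6) by 2 → (-6, -12)
Step 2: Translate by (5, 2) → (-1, -10)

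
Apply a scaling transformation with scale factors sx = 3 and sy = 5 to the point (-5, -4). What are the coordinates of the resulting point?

Scaling matrix:
[[3, 0], [0, 5]]
Result: (-5 × 3, -4 × 5) = (-15, -20)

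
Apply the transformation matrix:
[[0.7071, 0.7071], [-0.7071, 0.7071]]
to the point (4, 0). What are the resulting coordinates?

Matrix multiplication:
[[0.7071, 0.7071], [-0.7071, 0.7071]] × [4, 0]ᵀ
= [(0.7071)(4) + (0.7071)(0), (-0.7071)(4) + (0.7071)(0)]ᵀ
= [2.8284, -2.8284]ᵀ
Result: (2.8284, -2.8284)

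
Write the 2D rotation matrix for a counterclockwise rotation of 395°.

Rotation matrix formula: [[cos θ, -sin θ], [sin θ, cos θ]]
For θ = 395°:
cos(395°) = 0.8192
sin(395°) = 0.5736
Result: [[0.8192, -0.5736], [0.5736, 0.8192]]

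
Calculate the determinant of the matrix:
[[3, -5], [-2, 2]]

For a 2×2 matrix [[a, b], [c, d]], det = ad - bc
det = (3)(2) - (-5)(-2) = 6 - 10 = -4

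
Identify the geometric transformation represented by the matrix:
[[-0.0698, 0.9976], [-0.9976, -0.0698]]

This matrix represents: rotation by 266° counterclockwise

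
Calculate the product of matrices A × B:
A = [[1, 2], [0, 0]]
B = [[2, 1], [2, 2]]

Matrix multiplication:
C[0][0] = 1×2 + 2×2 = 6
C[0][1] = 1×1 + 2×2 = 5
C[1][0] = 0×2 + 0×2 = 0
C[1][1] = 0×1 + 0×2 = 0
Result: [[6, 5], [0, 0]]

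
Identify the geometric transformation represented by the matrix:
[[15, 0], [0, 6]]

This matrix represents: non-uniform scaling by sx = 15, sy = 6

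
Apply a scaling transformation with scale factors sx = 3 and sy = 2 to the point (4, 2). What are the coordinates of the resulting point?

Scaling matrix:
[[3, 0], [0, 2]]
Result: (4 × 3, 2 × 2) = (12, 4)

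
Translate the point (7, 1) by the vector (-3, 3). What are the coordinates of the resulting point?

Translation by (-3, 3) (homogeneous matrix [[1, 0, -3], [0, 1, 3], [0, 0, 1]]):
x' = 7 + -3 = 4
y' = 1 + 3 = 4
Result: (4, 4)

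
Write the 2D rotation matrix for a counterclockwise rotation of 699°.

Rotation matrix formula: [[cos θ, -sin θ], [sin θ, cos θ]]
For θ = 699°:
cos(699°) = 0.9336
sin(699°) = -0.3584
Result: [[0.9336, 0.3584], [-0.3584, 0.9336]]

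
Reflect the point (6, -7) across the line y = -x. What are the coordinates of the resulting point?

Reflection across line y = -x: (6, -7) → (7, -6)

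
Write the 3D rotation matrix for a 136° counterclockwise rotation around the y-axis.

Rotation matrix for counterclockwise 136° around y-axis:
cos(136°) = -0.7193, sin(136°) = 0.6947
Result: [[-0.7193, 0, 0.6947], [0, 1, 0], [-0.6947, 0, -0.7193]]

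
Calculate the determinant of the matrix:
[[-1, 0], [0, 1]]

For a 2×2 matrix [[a, b], [c, d]], det = ad - bc
det = (-1)(1) - (0)(0) = -1 - 0 = -1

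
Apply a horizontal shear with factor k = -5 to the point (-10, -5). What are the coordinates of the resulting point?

Shear matrix for horizontal shear with factor k = -5:
[[1, -5], [0, 1]]
Result: (-10, -5) → (15, -5)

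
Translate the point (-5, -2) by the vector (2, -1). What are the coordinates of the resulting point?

Translation by (2, -1) (homogeneous matrix [[1, 0, 2], [0, 1, -1], [0, 0, 1]]):
x' = -5 + 2 = -3
y' = -2 + -1 = -3
Result: (-3, -3)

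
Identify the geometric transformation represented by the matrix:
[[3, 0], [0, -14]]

This matrix represents: non-uniform scaling by sx = 3, sy = -14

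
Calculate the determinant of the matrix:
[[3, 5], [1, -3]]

For a 2×2 matrix [[a, b], [c, d]], det = ad - bc
det = (3)(-3) - (5)(1) = -9 - 5 = -14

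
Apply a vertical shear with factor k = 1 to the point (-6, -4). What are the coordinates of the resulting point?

Shear matrix for vertical shear with factor k = 1:
[[1, 0], [1, 1]]
Result: (-6, -4) → (-6, -10)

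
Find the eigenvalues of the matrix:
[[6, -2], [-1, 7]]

Characteristic equation: det(A - λI) = 0
λ² - (trace)λ + (det) = 0
trace = 6 + 7 = 13, det = (6)(7) - (-2)(-1) = 40
λ² - (13)λ + (40) = 0
λ = (13 ± √((13)² - 4·(40))) / 2 = (13 ± √9) / 2
Solving: λ = 5, 8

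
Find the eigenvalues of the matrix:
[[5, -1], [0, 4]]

Characteristic equation: det(A - λI) = 0
λ² - (trace)λ + (det) = 0
trace = 5 + 4 = 9, det = (5)(4) - (-1)(0) = 20
λ² - (9)λ + (20) = 0
λ = (9 ± √((9)² - 4·(20))) / 2 = (9 ± √1) / 2
Solving: λ = 4, 5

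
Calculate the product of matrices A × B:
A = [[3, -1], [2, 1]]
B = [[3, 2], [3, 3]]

Matrix multiplication:
C[0][0] = 3×3 + -1×3 = 6
C[0][1] = 3×2 + -1×3 = 3
C[1][0] = 2×3 + 1×3 = 9
C[1][1] = 2×2 + 1×3 = 7
Result: [[6, 3], [9, 7]]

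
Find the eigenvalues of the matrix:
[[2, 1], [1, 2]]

Characteristic equation: det(A - λI) = 0
λ² - (trace)λ + (det) = 0
trace = 2 + 2 = 4, det = (2)(2) - (1)(1) = 3
λ² - (4)λ + (3) = 0
λ = (4 ± √((4)² - 4·(3))) / 2 = (4 ± √4) / 2
Solving: λ = 1, 3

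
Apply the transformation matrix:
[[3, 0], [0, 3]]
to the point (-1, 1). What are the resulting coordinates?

Matrix multiplication:
[[3, 0], [0, 3]] × [-1, 1]ᵀ
= [(3)(-1) + (0)(1), (0)(-1) + (3)(1)]ᵀ
= [-3, 3]ᵀ
Result: (-3, 3)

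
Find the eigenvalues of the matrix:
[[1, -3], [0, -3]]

Characteristic equation: det(A - λI) = 0
λ² - (trace)λ + (det) = 0
trace = 1 + -3 = -2, det = (1)(-3) - (-3)(0) = -3
λ² - (-2)λ + (-3) = 0
λ = (-2 ± √((-2)² - 4·(-3))) / 2 = (-2 ± √16) / 2
Solving: λ = -3, 1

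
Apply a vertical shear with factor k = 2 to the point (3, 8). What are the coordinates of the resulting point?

Shear matrix for vertical shear with factor k = 2:
[[1, 0], [2, 1]]
Result: (3, 8) → (3, 14)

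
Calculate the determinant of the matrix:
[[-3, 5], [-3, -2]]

For a 2×2 matrix [[a, b], [c, d]], det = ad - bc
det = (-3)(-2) - (5)(-3) = 6 - -15 = 21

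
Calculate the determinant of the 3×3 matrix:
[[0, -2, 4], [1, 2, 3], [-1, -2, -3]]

Expansion along first row:
det = 0·det([[2,3],[-2,-3]]) - -2·det([[1,3],[-1,-3]]) + 4·det([[1,2],[-1,-2]])
    = 0·(2·-3 - 3·-2) - -2·(1·-3 - 3·-1) + 4·(1·-2 - 2·-1)
    = 0·0 - -2·0 + 4·0
    = 0 + 0 + 0 = 0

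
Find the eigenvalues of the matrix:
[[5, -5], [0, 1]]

Characteristic equation: det(A - λI) = 0
λ² - (trace)λ + (det) = 0
trace = 5 + 1 = 6, det = (5)(1) - (-5)(0) = 5
λ² - (6)λ + (5) = 0
λ = (6 ± √((6)² - 4·(5))) / 2 = (6 ± √16) / 2
Solving: λ = 1, 5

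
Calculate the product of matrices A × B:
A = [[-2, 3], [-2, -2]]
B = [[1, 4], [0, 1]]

Matrix multiplication:
C[0][0] = -2×1 + 3×0 = -2
C[0][1] = -2×4 + 3×1 = -5
C[1][0] = -2×1 + -2×0 = -2
C[1][1] = -2×4 + -2×1 = -10
Result: [[-2, -5], [-2, -10]]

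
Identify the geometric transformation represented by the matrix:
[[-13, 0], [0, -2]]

This matrix represents: non-uniform scaling by sx = -13, sy = -2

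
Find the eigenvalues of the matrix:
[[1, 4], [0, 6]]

Characteristic equation: det(A - λI) = 0
λ² - (trace)λ + (det) = 0
trace = 1 + 6 = 7, det = (1)(6) - (4)(0) = 6
λ² - (7)λ + (6) = 0
λ = (7 ± √((7)² - 4·(6))) / 2 = (7 ± √25) / 2
Solving: λ = 1, 6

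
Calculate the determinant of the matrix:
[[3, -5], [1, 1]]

For a 2×2 matrix [[a, b], [c, d]], det = ad - bc
det = (3)(1) - (-5)(1) = 3 - -5 = 8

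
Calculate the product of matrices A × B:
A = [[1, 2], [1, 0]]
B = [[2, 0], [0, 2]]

Matrix multiplication:
C[0][0] = 1×2 + 2×0 = 2
C[0][1] = 1×0 + 2×2 = 4
C[1][0] = 1×2 + 0×0 = 2
C[1][1] = 1×0 + 0×2 = 0
Result: [[2, 4], [2, 0]]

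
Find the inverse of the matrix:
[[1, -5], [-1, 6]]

For [[a,b],[c,d]], inverse = (1/det)·[[d,-b],[-c,a]]
det = (1)(6) - (-5)(-1) = 6 - 5 = 1
Inverse = [[6, 5], [1, 1]]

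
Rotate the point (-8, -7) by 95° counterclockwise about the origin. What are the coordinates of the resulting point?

Rotation matrix for 95°: [[cos 95°, -sin 95°], [sin 95°, cos 95°]] ≈ [[-0.087156, -0.996195], [0.996195, -0.087156]]
[[-0.087156, -0.996195], [0.996195, -0.087156]] × [-8, -7]ᵀ ≈ [7.6706, -7.3595]ᵀ
Result: (7.6706, -7.3595)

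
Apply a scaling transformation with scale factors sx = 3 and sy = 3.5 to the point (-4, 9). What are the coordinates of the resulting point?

Scaling matrix:
[[3, 0], [0, 3.50]]
Result: (-4 × 3, 9 × 3.5) = (-12, 31.5)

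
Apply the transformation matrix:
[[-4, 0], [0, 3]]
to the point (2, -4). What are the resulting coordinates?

Matrix multiplication:
[[-4, 0], [0, 3]] × [2, -4]ᵀ
= [(-4)(2) + (0)(-4), (0)(2) + (3)(-4)]ᵀ
= [-8, -12]ᵀ
Result: (-8, -12)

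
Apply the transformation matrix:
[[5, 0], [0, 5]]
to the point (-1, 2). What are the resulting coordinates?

Matrix multiplication:
[[5, 0], [0, 5]] × [-1, 2]ᵀ
= [(5)(-1) + (0)(2), (0)(-1) + (5)(2)]ᵀ
= [-5, 10]ᵀ
Result: (-5, 10)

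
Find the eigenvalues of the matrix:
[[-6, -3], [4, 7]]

Characteristic equation: det(A - λI) = 0
λ² - (trace)λ + (det) = 0
trace = -6 + 7 = 1, det = (-6)(7) - (-3)(4) = -30
λ² - (1)λ + (-30) = 0
λ = (1 ± √((1)² - 4·(-30))) / 2 = (1 ± √121) / 2
Solving: λ = -5, 6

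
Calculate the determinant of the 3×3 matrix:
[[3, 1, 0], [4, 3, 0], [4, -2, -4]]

Expansion along first row:
det = 3·det([[3,0],[-2,-4]]) - 1·det([[4,0],[4,-4]]) + 0·det([[4,3],[4,-2]])
    = 3·(3·-4 - 0·-2) - 1·(4·-4 - 0·4) + 0·(4·-2 - 3·4)
    = 3·-12 - 1·-16 + 0·-20
    = -36 + 16 + 0 = -20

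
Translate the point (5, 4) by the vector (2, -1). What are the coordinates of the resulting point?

Translation by (2, -1) (homogeneous matrix [[1, 0, 2], [0, 1, -1], [0, 0, 1]]):
x' = 5 + 2 = 7
y' = 4 + -1 = 3
Result: (7, 3)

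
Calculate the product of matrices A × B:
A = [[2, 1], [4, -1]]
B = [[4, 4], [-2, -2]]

Matrix multiplication:
C[0][0] = 2×4 + 1×-2 = 6
C[0][1] = 2×4 + 1×-2 = 6
C[1][0] = 4×4 + -1×-2 = 18
C[1][1] = 4×4 + -1×-2 = 18
Result: [[6, 6], [18, 18]]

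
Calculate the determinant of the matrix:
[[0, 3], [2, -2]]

For a 2×2 matrix [[a, b], [c, d]], det = ad - bc
det = (0)(-2) - (3)(2) = 0 - 6 = -6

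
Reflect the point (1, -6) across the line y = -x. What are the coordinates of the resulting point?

Reflection across line y = -x: (1, -6) → (6, -1)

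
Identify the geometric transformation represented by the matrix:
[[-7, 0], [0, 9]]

This matrix represents: non-uniform scaling by sx = -7, sy = 9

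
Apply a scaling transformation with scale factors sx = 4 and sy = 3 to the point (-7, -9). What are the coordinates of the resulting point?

Scaling matrix:
[[4, 0], [0, 3]]
Result: (-7 × 4, -9 × 3) = (-28, -27)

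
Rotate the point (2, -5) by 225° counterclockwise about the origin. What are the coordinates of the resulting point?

Rotation matrix for 225°: [[cos 225°, -sin 225°], [sin 225°, cos 225°]] ≈ [[-0.707107, 0.707107], [-0.707107, -0.707107]]
[[-0.707107, 0.707107], [-0.707107, -0.707107]] × [2, -5]ᵀ ≈ [-4.9497, 2.1213]ᵀ
Result: (-4.9497, 2.1213)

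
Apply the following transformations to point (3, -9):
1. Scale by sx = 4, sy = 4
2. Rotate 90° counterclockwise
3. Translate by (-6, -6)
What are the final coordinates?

Step 1: Scale → (12, -36)
Step 2: Rotate 90° → (36, 12)
Step 3: Translate → (30, 6)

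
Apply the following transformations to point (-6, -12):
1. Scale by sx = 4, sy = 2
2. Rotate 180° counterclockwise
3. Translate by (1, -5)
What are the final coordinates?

Step 1: Scale → (-24, -24)
Step 2: Rotate 180° → (24, 24)
Step 3: Translate → (25, 19)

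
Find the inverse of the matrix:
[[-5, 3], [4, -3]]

For [[a,b],[c,d]], inverse = (1/det)·[[d,-b],[-c,a]]
det = (-5)(-3) - (3)(4) = 15 - 12 = 3
Inverse = (1/3)·[[-3, -3], [-4, -5]]
= [[-1, -1], [-4/3, -5/3]]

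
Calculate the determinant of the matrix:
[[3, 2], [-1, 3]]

For a 2×2 matrix [[a, b], [c, d]], det = ad - bc
det = (3)(3) - (2)(-1) = 9 - -2 = 11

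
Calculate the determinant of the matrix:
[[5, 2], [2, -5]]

For a 2×2 matrix [[a, b], [c, d]], det = ad - bc
det = (5)(-5) - (2)(2) = -25 - 4 = -29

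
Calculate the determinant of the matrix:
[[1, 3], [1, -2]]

For a 2×2 matrix [[a, b], [c, d]], det = ad - bc
det = (1)(-2) - (3)(1) = -2 - 3 = -5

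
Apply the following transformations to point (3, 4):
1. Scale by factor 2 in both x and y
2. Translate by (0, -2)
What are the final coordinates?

Step 1: Scale (3, 4) by 2 → (6, 8)
Step 2: Translate by (0, -2) → (6, 6)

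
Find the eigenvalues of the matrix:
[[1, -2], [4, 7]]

Characteristic equation: det(A - λI) = 0
λ² - (trace)λ + (det) = 0
trace = 1 + 7 = 8, det = (1)(7) - (-2)(4) = 15
λ² - (8)λ + (15) = 0
λ = (8 ± √((8)² - 4·(15))) / 2 = (8 ± √4) / 2
Solving: λ = 3, 5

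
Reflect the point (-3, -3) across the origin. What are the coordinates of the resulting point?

Reflection across origin: (-3, -3) → (3, 3)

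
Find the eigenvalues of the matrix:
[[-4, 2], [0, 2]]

Characteristic equation: det(A - λI) = 0
λ² - (trace)λ + (det) = 0
trace = -4 + 2 = -2, det = (-4)(2) - (2)(0) = -8
λ² - (-2)λ + (-8) = 0
λ = (-2 ± √((-2)² - 4·(-8))) / 2 = (-2 ± √36) / 2
Solving: λ = -4, 2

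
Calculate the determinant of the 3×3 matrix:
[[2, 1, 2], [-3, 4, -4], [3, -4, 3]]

Expansion along first row:
det = 2·det([[4,-4],[-4,3]]) - 1·det([[-3,-4],[3,3]]) + 2·det([[-3,4],[3,-4]])
    = 2·(4·3 - -4·-4) - 1·(-3·3 - -4·3) + 2·(-3·-4 - 4·3)
    = 2·-4 - 1·3 + 2·0
    = -8 + -3 + 0 = -11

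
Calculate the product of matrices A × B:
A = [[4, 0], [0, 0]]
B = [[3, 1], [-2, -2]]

Matrix multiplication:
C[0][0] = 4×3 + 0×-2 = 12
C[0][1] = 4×1 + 0×-2 = 4
C[1][0] = 0×3 + 0×-2 = 0
C[1][1] = 0×1 + 0×-2 = 0
Result: [[12, 4], [0, 0]]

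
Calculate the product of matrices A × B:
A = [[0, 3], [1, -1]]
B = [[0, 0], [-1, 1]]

Matrix multiplication:
C[0][0] = 0×0 + 3×-1 = -3
C[0][1] = 0×0 + 3×1 = 3
C[1][0] = 1×0 + -1×-1 = 1
C[1][1] = 1×0 + -1×1 = -1
Result: [[-3, 3], [1, -1]]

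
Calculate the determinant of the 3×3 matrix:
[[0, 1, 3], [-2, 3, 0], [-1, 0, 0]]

Expansion along first row:
det = 0·det([[3,0],[0,0]]) - 1·det([[-2,0],[-1,0]]) + 3·det([[-2,3],[-1,0]])
    = 0·(3·0 - 0·0) - 1·(-2·0 - 0·-1) + 3·(-2·0 - 3·-1)
    = 0·0 - 1·0 + 3·3
    = 0 + 0 + 9 = 9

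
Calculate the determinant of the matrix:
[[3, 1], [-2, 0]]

For a 2×2 matrix [[a, b], [c, d]], det = ad - bc
det = (3)(0) - (1)(-2) = 0 - -2 = 2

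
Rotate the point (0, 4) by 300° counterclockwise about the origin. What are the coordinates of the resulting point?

Rotation matrix for 300°: [[cos 300°, -sin 300°], [sin 300°, cos 300°]] ≈ [[0.500000, 0.866025], [-0.866025, 0.500000]]
[[0.500000, 0.866025], [-0.866025, 0.500000]] × [0, 4]ᵀ ≈ [3.4641, 2]ᵀ
Result: (3.4641, 2)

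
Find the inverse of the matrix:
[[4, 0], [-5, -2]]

For [[a,b],[c,d]], inverse = (1/det)·[[d,-b],[-c,a]]
det = (4)(-2) - (0)(-5) = -8 - 0 = -8
Inverse = (1/-8)·[[-2, 0], [5, 4]]
= [[1/4, 0], [-5/8, -1/2]]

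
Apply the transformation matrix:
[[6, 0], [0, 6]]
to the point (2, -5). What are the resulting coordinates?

Matrix multiplication:
[[6, 0], [0, 6]] × [2, -5]ᵀ
= [(6)(2) + (0)(-5), (0)(2) + (6)(-5)]ᵀ
= [12, -30]ᵀ
Result: (12, -30)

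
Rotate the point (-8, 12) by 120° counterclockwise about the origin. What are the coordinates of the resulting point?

Rotation matrix for 120°: [[cos 120°, -sin 120°], [sin 120°, cos 120°]] ≈ [[-0.500000, -0.866025], [0.866025, -0.500000]]
[[-0.500000, -0.866025], [0.866025, -0.500000]] × [-8, 12]ᵀ ≈ [-6.3923, -12.9282]ᵀ
Result: (-6.3923, -12.9282)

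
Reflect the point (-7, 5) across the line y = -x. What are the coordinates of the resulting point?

Reflection across line y = -x: (-7, 5) → (-5, 7)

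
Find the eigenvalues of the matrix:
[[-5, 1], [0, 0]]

Characteristic equation: det(A - λI) = 0
λ² - (trace)λ + (det) = 0
trace = -5 + 0 = -5, det = (-5)(0) - (1)(0) = 0
λ² - (-5)λ + (0) = 0
λ = (-5 ± √((-5)² - 4·(0))) / 2 = (-5 ± √25) / 2
Solving: λ = -5, 0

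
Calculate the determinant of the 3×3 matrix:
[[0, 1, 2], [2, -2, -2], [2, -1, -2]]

Expansion along first row:
det = 0·det([[-2,-2],[-1,-2]]) - 1·det([[2,-2],[2,-2]]) + 2·det([[2,-2],[2,-1]])
    = 0·(-2·-2 - -2·-1) - 1·(2·-2 - -2·2) + 2·(2·-1 - -2·2)
    = 0·2 - 1·0 + 2·2
    = 0 + 0 + 4 = 4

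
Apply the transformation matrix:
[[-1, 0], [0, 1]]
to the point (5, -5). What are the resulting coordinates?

Matrix multiplication:
[[-1, 0], [0, 1]] × [5, -5]ᵀ
= [(-1)(5) + (0)(-5), (0)(5) + (1)(-5)]ᵀ
= [-5, -5]ᵀ
Result: (-5, -5)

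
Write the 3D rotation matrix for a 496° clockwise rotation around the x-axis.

Rotation matrix for clockwise 496° around x-axis:
A clockwise rotation by 496° is a counterclockwise rotation by -496°.
cos(-496°) = -0.7193, sin(-496°) = -0.6947
Result: [[1, 0, 0], [0, -0.7193, 0.6947], [0, -0.6947, -0.7193]]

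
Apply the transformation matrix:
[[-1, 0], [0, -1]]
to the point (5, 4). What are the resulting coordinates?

Matrix multiplication:
[[-1, 0], [0, -1]] × [5, 4]ᵀ
= [(-1)(5) + (0)(4), (0)(5) + (-1)(4)]ᵀ
= [-5, -4]ᵀ
Result: (-5, -4)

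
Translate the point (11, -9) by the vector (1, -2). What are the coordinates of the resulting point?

Translation by (1, -2) (homogeneous matrix [[1, 0, 1], [0, 1, -2], [0, 0, 1]]):
x' = 11 + 1 = 12
y' = -9 + -2 = -11
Result: (12, -11)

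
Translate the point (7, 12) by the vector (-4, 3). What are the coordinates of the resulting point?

Translation by (-4, 3) (homogeneous matrix [[1, 0, -4], [0, 1, 3], [0, 0, 1]]):
x' = 7 + -4 = 3
y' = 12 + 3 = 15
Result: (3, 15)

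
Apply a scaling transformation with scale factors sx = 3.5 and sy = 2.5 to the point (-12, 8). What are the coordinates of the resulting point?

Scaling matrix:
[[3.50, 0], [0, 2.50]]
Result: (-12 × 3.5, 8 × 2.5) = (-42, 20)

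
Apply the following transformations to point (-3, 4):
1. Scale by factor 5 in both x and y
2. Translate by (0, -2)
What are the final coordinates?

Step 1: Scale (-3, 4) by 5 → (-15, 20)
Step 2: Translate by (0, -2) → (-15, 18)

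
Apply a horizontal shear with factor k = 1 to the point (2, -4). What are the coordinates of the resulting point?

Shear matrix for horizontal shear with factor k = 1:
[[1, 1], [0, 1]]
Result: (2, -4) → (-2, -4)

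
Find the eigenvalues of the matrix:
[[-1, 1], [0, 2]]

Characteristic equation: det(A - λI) = 0
λ² - (trace)λ + (det) = 0
trace = -1 + 2 = 1, det = (-1)(2) - (1)(0) = -2
λ² - (1)λ + (-2) = 0
λ = (1 ± √((1)² - 4·(-2))) / 2 = (1 ± √9) / 2
Solving: λ = -1, 2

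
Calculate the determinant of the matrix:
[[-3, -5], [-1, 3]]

For a 2×2 matrix [[a, b], [c, d]], det = ad - bc
det = (-3)(3) - (-5)(-1) = -9 - 5 = -14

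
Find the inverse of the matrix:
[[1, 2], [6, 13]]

For [[a,b],[c,d]], inverse = (1/det)·[[d,-b],[-c,a]]
det = (1)(13) - (2)(6) = 13 - 12 = 1
Inverse = [[13, -2], [-6, 1]]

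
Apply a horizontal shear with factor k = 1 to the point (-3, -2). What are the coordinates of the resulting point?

Shear matrix for horizontal shear with factor k = 1:
[[1, 1], [0, 1]]
Result: (-3, -2) → (-5, -2)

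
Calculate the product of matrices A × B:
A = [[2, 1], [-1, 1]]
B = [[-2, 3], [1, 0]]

Matrix multiplication:
C[0][0] = 2×-2 + 1×1 = -3
C[0][1] = 2×3 + 1×0 = 6
C[1][0] = -1×-2 + 1×1 = 3
C[1][1] = -1×3 + 1×0 = -3
Result: [[-3, 6], [3, -3]]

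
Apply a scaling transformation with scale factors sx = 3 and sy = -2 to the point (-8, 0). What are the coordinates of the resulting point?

Scaling matrix:
[[3, 0], [0, -2]]
Result: (-8 × 3, 0 × -2) = (-24, 0)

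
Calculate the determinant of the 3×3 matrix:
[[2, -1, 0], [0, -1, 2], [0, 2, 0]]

Expansion along first row:
det = 2·det([[-1,2],[2,0]]) - -1·det([[0,2],[0,0]]) + 0·det([[0,-1],[0,2]])
    = 2·(-1·0 - 2·2) - -1·(0·0 - 2·0) + 0·(0·2 - -1·0)
    = 2·-4 - -1·0 + 0·0
    = -8 + 0 + 0 = -8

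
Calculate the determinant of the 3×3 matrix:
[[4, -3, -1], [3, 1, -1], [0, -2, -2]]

Expansion along first row:
det = 4·det([[1,-1],[-2,-2]]) - -3·det([[3,-1],[0,-2]]) + -1·det([[3,1],[0,-2]])
    = 4·(1·-2 - -1·-2) - -3·(3·-2 - -1·0) + -1·(3·-2 - 1·0)
    = 4·-4 - -3·-6 + -1·-6
    = -16 + -18 + 6 = -28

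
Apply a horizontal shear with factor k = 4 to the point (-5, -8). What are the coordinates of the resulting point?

Shear matrix for horizontal shear with factor k = 4:
[[1, 4], [0, 1]]
Result: (-5, -8) → (-37, -8)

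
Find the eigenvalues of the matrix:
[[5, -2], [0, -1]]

Characteristic equation: det(A - λI) = 0
λ² - (trace)λ + (det) = 0
trace = 5 + -1 = 4, det = (5)(-1) - (-2)(0) = -5
λ² - (4)λ + (-5) = 0
λ = (4 ± √((4)² - 4·(-5))) / 2 = (4 ± √36) / 2
Solving: λ = -1, 5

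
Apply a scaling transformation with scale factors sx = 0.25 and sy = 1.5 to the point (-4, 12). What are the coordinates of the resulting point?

Scaling matrix:
[[0.25, 0], [0, 1.50]]
Result: (-4 × 0.25, 12 × 1.5) = (-1, 18)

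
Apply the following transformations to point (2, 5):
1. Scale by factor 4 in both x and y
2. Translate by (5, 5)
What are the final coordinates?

Step 1: Scale (2, 5) by 4 → (8, 20)
Step 2: Translate by (5, 5) → (13, 25)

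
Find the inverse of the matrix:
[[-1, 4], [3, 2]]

For [[a,b],[c,d]], inverse = (1/det)·[[d,-b],[-c,a]]
det = (-1)(2) - (4)(3) = -2 - 12 = -14
Inverse = (1/-14)·[[2, -4], [-3, -1]]
= [[-1/7, 2/7], [3/14, 1/14]]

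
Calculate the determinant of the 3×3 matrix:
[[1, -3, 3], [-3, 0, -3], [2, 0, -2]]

Expansion along first row:
det = 1·det([[0,-3],[0,-2]]) - -3·det([[-3,-3],[2,-2]]) + 3·det([[-3,0],[2,0]])
    = 1·(0·-2 - -3·0) - -3·(-3·-2 - -3·2) + 3·(-3·0 - 0·2)
    = 1·0 - -3·12 + 3·0
    = 0 + 36 + 0 = 36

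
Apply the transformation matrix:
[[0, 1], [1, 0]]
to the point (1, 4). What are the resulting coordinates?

Matrix multiplication:
[[0, 1], [1, 0]] × [1, 4]ᵀ
= [(0)(1) + (1)(4), (1)(1) + (0)(4)]ᵀ
= [4, 1]ᵀ
Result: (4, 1)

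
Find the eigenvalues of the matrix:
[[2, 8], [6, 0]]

Characteristic equation: det(A - λI) = 0
λ² - (trace)λ + (det) = 0
trace = 2 + 0 = 2, det = (2)(0) - (8)(6) = -48
λ² - (2)λ + (-48) = 0
λ = (2 ± √((2)² - 4·(-48))) / 2 = (2 ± √196) / 2
Solving: λ = -6, 8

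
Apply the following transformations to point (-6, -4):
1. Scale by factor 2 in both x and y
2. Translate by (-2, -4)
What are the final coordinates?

Step 1: Scale (-6, -4) by 2 → (-12, -8)
Step 2: Translate by (-2, -4) → (-14, -12)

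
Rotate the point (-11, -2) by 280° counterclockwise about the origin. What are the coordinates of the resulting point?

Rotation matrix for 280°: [[cos 280°, -sin 280°], [sin 280°, cos 280°]] ≈ [[0.173648, 0.984808], [-0.984808, 0.173648]]
[[0.173648, 0.984808], [-0.984808, 0.173648]] × [-11, -2]ᵀ ≈ [-3.8797, 10.4856]ᵀ
Result: (-3.8797, 10.4856)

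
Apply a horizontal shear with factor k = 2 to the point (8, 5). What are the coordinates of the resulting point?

Shear matrix for horizontal shear with factor k = 2:
[[1, 2], [0, 1]]
Result: (8, 5) → (18, 5)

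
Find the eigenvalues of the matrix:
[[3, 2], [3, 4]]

Characteristic equation: det(A - λI) = 0
λ² - (trace)λ + (det) = 0
trace = 3 + 4 = 7, det = (3)(4) - (2)(3) = 6
λ² - (7)λ + (6) = 0
λ = (7 ± √((7)² - 4·(6))) / 2 = (7 ± √25) / 2
Solving: λ = 1, 6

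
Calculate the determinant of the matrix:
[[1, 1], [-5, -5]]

For a 2×2 matrix [[a, b], [c, d]], det = ad - bc
det = (1)(-5) - (1)(-5) = -5 - -5 = 0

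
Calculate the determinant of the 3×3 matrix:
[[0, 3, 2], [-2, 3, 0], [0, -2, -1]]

Expansion along first row:
det = 0·det([[3,0],[-2,-1]]) - 3·det([[-2,0],[0,-1]]) + 2·det([[-2,3],[0,-2]])
    = 0·(3·-1 - 0·-2) - 3·(-2·-1 - 0·0) + 2·(-2·-2 - 3·0)
    = 0·-3 - 3·2 + 2·4
    = 0 + -6 + 8 = 2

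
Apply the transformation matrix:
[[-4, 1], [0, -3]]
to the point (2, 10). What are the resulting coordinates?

Matrix multiplication:
[[-4, 1], [0, -3]] × [2, 10]ᵀ
= [(-4)(2) + (1)(10), (0)(2) + (-3)(10)]ᵀ
= [2, -30]ᵀ
Result: (2, -30)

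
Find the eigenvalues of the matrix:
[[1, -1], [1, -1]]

Characteristic equation: det(A - λI) = 0
λ² - (trace)λ + (det) = 0
trace = 1 + -1 = 0, det = (1)(-1) - (-1)(1) = 0
λ² - (0)λ + (0) = 0
λ = (0 ± √((0)² - 4·(0))) / 2 = (0 ± √0) / 2
Solving: λ = 0, 0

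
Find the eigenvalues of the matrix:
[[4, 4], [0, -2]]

Characteristic equation: det(A - λI) = 0
λ² - (trace)λ + (det) = 0
trace = 4 + -2 = 2, det = (4)(-2) - (4)(0) = -8
λ² - (2)λ + (-8) = 0
λ = (2 ± √((2)² - 4·(-8))) / 2 = (2 ± √36) / 2
Solving: λ = -2, 4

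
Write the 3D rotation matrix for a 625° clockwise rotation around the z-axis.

Rotation matrix for clockwise 625° around z-axis:
A clockwise rotation by 625° is a counterclockwise rotation by -625°.
cos(-625°) = -0.0872, sin(-625°) = 0.9962
Result: [[-0.0872, -0.9962, 0], [0.9962, -0.0872, 0], [0, 0, 1]]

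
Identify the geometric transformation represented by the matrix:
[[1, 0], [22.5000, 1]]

This matrix represents: vertical shear with factor 22.5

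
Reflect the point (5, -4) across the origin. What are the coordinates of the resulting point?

Reflection across origin: (5, -4) → (-5, 4)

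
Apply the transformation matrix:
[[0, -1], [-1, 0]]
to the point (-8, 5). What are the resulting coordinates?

Matrix multiplication:
[[0, -1], [-1, 0]] × [-8, 5]ᵀ
= [(0)(-8) + (-1)(5), (-1)(-8) + (0)(5)]ᵀ
= [-5, 8]ᵀ
Result: (-5, 8)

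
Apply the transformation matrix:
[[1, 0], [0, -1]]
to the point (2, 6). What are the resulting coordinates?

Matrix multiplication:
[[1, 0], [0, -1]] × [2, 6]ᵀ
= [(1)(2) + (0)(6), (0)(2) + (-1)(6)]ᵀ
= [2, -6]ᵀ
Result: (2, -6)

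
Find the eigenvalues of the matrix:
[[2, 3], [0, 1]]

Characteristic equation: det(A - λI) = 0
λ² - (trace)λ + (det) = 0
trace = 2 + 1 = 3, det = (2)(1) - (3)(0) = 2
λ² - (3)λ + (2) = 0
λ = (3 ± √((3)² - 4·(2))) / 2 = (3 ± √1) / 2
Solving: λ = 1, 2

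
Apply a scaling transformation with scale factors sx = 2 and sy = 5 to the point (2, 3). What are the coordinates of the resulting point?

Scaling matrix:
[[2, 0], [0, 5]]
Result: (2 × 2, 3 × 5) = (4, 15)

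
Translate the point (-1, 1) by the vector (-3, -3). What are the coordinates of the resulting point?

Translation by (-3, -3) (homogeneous matrix [[1, 0, -3], [0, 1, -3], [0, 0, 1]]):
x' = -1 + -3 = -4
y' = 1 + -3 = -2
Result: (-4, -2)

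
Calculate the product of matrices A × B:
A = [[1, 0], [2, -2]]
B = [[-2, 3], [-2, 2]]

Matrix multiplication:
C[0][0] = 1×-2 + 0×-2 = -2
C[0][1] = 1×3 + 0×2 = 3
C[1][0] = 2×-2 + -2×-2 = 0
C[1][1] = 2×3 + -2×2 = 2
Result: [[-2, 3], [0, 2]]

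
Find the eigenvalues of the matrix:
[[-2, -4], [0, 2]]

Characteristic equation: det(A - λI) = 0
λ² - (trace)λ + (det) = 0
trace = -2 + 2 = 0, det = (-2)(2) - (-4)(0) = -4
λ² - (0)λ + (-4) = 0
λ = (0 ± √((0)² - 4·(-4))) / 2 = (0 ± √16) / 2
Solving: λ = -2, 2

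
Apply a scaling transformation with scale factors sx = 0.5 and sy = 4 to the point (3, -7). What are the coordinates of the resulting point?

Scaling matrix:
[[0.50, 0], [0, 4]]
Result: (3 × 0.5, -7 × 4) = (1.5, -28)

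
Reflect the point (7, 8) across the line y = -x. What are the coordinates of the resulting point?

Reflection across line y = -x: (7, 8) → (-8, -7)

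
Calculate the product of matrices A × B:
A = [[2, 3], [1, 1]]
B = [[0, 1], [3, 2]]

Matrix multiplication:
C[0][0] = 2×0 + 3×3 = 9
C[0][1] = 2×1 + 3×2 = 8
C[1][0] = 1×0 + 1×3 = 3
C[1][1] = 1×1 + 1×2 = 3
Result: [[9, 8], [3, 3]]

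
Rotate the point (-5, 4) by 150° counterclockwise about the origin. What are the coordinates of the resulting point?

Rotation matrix for 150°: [[cos 150°, -sin 150°], [sin 150°, cos 150°]] ≈ [[-0.866025, -0.500000], [0.500000, -0.866025]]
[[-0.866025, -0.500000], [0.500000, -0.866025]] × [-5, 4]ᵀ ≈ [2.3301, -5.9641]ᵀ
Result: (2.3301, -5.9641)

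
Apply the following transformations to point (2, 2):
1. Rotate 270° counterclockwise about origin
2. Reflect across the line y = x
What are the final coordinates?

Step 1: Rotate 270° → (2, -2)
Step 2: Reflect across line y = x → (-2, 2)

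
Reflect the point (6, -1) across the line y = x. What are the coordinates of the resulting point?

Reflection across line y = x: (6, -1) → (-1, 6)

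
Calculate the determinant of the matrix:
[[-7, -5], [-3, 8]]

For a 2×2 matrix [[a, b], [c, d]], det = ad - bc
det = (-7)(8) - (-5)(-3) = -56 - 15 = -71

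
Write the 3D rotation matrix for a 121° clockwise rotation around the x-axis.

Rotation matrix for clockwise 121° around x-axis:
A clockwise rotation by 121° is a counterclockwise rotation by -121°.
cos(-121°) = -0.5150, sin(-121°) = -0.8572
Result: [[1, 0, 0], [0, -0.5150, 0.8572], [0, -0.8572, -0.5150]]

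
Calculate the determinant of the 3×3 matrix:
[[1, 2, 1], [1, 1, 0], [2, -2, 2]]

Expansion along first row:
det = 1·det([[1,0],[-2,2]]) - 2·det([[1,0],[2,2]]) + 1·det([[1,1],[2,-2]])
    = 1·(1·2 - 0·-2) - 2·(1·2 - 0·2) + 1·(1·-2 - 1·2)
    = 1·2 - 2·2 + 1·-4
    = 2 + -4 + -4 = -6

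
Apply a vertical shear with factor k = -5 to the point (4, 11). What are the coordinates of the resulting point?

Shear matrix for vertical shear with factor k = -5:
[[1, 0], [-5, 1]]
Result: (4, 11) → (4, -9)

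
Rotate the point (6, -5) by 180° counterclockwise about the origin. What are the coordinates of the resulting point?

Rotation matrix for 180°: [[cos 180°, -sin 180°], [sin 180°, cos 180°]] = [[-1, 0], [0, -1]]
[[-1, 0], [0, -1]] × [6, -5]ᵀ = [-6, 5]ᵀ
Result: (-6, 5)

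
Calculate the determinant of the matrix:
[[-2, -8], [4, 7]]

For a 2×2 matrix [[a, b], [c, d]], det = ad - bc
det = (-2)(7) - (-8)(4) = -14 - -32 = 18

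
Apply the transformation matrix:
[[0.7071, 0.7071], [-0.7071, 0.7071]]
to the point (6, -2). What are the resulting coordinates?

Matrix multiplication:
[[0.7071, 0.7071], [-0.7071, 0.7071]] × [6, -2]ᵀ
= [(0.7071)(6) + (0.7071)(-2), (-0.7071)(6) + (0.7071)(-2)]ᵀ
= [2.8284, -5.6568]ᵀ
Result: (2.8284, -5.6568)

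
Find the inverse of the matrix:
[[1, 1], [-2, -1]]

For [[a,b],[c,d]], inverse = (1/det)·[[d,-b],[-c,a]]
det = (1)(-1) - (1)(-2) = -1 - -2 = 1
Inverse = [[-1, -1], [2, 1]]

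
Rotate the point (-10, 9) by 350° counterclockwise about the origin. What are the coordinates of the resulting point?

Rotation matrix for 350°: [[cos 350°, -sin 350°], [sin 350°, cos 350°]] ≈ [[0.984808, 0.173648], [-0.173648, 0.984808]]
[[0.984808, 0.173648], [-0.173648, 0.984808]] × [-10, 9]ᵀ ≈ [-8.2852, 10.5998]ᵀ
Result: (-8.2852, 10.5998)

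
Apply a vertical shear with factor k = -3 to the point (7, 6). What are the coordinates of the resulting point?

Shear matrix for vertical shear with factor k = -3:
[[1, 0], [-3, 1]]
Result: (7, 6) → (7, -15)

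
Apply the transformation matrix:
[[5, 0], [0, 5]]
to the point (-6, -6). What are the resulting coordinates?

Matrix multiplication:
[[5, 0], [0, 5]] × [-6, -6]ᵀ
= [(5)(-6) + (0)(-6), (0)(-6) + (5)(-6)]ᵀ
= [-30, -30]ᵀ
Result: (-30, -30)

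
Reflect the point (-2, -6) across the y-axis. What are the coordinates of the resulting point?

Reflection across y-axis: (-2, -6) → (2, -6)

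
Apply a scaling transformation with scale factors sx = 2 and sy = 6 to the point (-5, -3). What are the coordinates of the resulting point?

Scaling matrix:
[[2, 0], [0, 6]]
Result: (-5 × 2, -3 × 6) = (-10, -18)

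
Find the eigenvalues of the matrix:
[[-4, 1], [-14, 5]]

Characteristic equation: det(A - λI) = 0
λ² - (trace)λ + (det) = 0
trace = -4 + 5 = 1, det = (-4)(5) - (1)(-14) = -6
λ² - (1)λ + (-6) = 0
λ = (1 ± √((1)² - 4·(-6))) / 2 = (1 ± √25) / 2
Solving: λ = -2, 3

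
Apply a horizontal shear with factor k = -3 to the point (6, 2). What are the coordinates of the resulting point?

Shear matrix for horizontal shear with factor k = -3:
[[1, -3], [0, 1]]
Result: (6, 2) → (0, 2)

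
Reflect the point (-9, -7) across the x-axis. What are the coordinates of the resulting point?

Reflection across x-axis: (-9, -7) → (-9, 7)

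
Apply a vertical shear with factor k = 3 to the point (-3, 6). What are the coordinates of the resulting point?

Shear matrix for vertical shear with factor k = 3:
[[1, 0], [3, 1]]
Result: (-3, 6) → (-3, -3)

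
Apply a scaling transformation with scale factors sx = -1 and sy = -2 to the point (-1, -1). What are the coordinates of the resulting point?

Scaling matrix:
[[-1, 0], [0, -2]]
Result: (-1 × -1, -1 × -2) = (1, 2)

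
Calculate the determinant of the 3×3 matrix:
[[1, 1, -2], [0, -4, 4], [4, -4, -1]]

Expansion along first row:
det = 1·det([[-4,4],[-4,-1]]) - 1·det([[0,4],[4,-1]]) + -2·det([[0,-4],[4,-4]])
    = 1·(-4·-1 - 4·-4) - 1·(0·-1 - 4·4) + -2·(0·-4 - -4·4)
    = 1·20 - 1·-16 + -2·16
    = 20 + 16 + -32 = 4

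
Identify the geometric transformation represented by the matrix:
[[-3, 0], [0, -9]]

This matrix represents: non-uniform scaling by sx = -3, sy = -9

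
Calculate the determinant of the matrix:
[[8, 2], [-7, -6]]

For a 2×2 matrix [[a, b], [c, d]], det = ad - bc
det = (8)(-6) - (2)(-7) = -48 - -14 = -34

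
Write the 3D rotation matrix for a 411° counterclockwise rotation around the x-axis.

Rotation matrix for counterclockwise 411° around x-axis:
cos(411°) = 0.6293, sin(411°) = 0.7771
Result: [[1, 0, 0], [0, 0.6293, -0.7771], [0, 0.7771, 0.6293]]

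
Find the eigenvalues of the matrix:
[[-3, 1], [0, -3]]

Characteristic equation: det(A - λI) = 0
λ² - (trace)λ + (det) = 0
trace = -3 + -3 = -6, det = (-3)(-3) - (1)(0) = 9
λ² - (-6)λ + (9) = 0
λ = (-6 ± √((-6)² - 4·(9))) / 2 = (-6 ± √0) / 2
Solving: λ = -3, -3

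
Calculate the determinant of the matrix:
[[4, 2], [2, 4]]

For a 2×2 matrix [[a, b], [c, d]], det = ad - bc
det = (4)(4) - (2)(2) = 16 - 4 = 12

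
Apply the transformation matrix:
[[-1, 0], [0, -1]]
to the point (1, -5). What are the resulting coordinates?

Matrix multiplication:
[[-1, 0], [0, -1]] × [1, -5]ᵀ
= [(-1)(1) + (0)(-5), (0)(1) + (-1)(-5)]ᵀ
= [-1, 5]ᵀ
Result: (-1, 5)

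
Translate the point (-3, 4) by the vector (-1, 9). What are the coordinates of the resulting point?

Translation by (-1, 9) (homogeneous matrix [[1, 0, -1], [0, 1, 9], [0, 0, 1]]):
x' = -3 + -1 = -4
y' = 4 + 9 = 13
Result: (-4, 13)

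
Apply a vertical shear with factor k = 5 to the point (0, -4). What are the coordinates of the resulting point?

Shear matrix for vertical shear with factor k = 5:
[[1, 0], [5, 1]]
Result: (0, -4) → (0, -4)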